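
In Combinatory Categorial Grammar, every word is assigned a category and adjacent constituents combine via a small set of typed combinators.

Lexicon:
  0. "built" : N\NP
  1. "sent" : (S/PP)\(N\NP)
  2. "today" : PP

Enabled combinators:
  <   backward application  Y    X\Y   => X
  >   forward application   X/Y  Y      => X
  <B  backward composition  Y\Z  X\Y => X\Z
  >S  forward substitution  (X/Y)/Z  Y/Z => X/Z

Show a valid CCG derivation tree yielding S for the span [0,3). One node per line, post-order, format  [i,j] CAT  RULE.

[0,1] N\NP  lex  "built"
[1,2] (S/PP)\(N\NP)  lex  "sent"
[0,2] S/PP  <  k=1
[2,3] PP  lex  "today"
[0,3] S  >  k=2

[0,3] S   >
  [0,2] S/PP   <
    [0,1] "built" : N\NP
    [1,2] "sent" : (S/PP)\(N\NP)
  [2,3] "today" : PP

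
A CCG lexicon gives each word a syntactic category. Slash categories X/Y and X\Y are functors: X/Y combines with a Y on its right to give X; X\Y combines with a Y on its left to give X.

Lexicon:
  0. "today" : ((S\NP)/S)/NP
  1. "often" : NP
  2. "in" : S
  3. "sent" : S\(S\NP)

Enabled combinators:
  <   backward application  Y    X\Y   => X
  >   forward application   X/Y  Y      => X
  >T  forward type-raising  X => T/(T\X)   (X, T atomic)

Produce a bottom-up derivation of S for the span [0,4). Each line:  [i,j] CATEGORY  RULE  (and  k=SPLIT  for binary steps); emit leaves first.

[0,4] S   <
  [0,3] S\NP   >
    [0,2] (S\NP)/S   >
      [0,1] "today" : ((S\NP)/S)/NP
      [1,2] "often" : NP
    [2,3] "in" : S
  [3,4] "sent" : S\(S\NP)

[0,1] ((S\NP)/S)/NP  lex  "today"
[1,2] NP  lex  "often"
[0,2] (S\NP)/S  >  k=1
[2,3] S  lex  "in"
[0,3] S\NP  >  k=2
[3,4] S\(S\NP)  lex  "sent"
[0,4] S  <  k=3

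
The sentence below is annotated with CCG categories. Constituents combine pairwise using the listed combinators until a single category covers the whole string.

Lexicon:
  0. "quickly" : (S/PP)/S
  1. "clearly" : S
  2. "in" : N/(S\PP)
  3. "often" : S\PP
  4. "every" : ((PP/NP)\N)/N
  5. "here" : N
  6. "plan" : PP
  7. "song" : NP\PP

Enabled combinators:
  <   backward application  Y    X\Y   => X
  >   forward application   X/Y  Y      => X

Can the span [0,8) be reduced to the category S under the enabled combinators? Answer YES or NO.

YES

[0,8] S   >
  [0,2] S/PP   >
    [0,1] "quickly" : (S/PP)/S
    [1,2] "clearly" : S
  [2,8] PP   >
    [2,6] PP/NP   <
      [2,4] N   >
        [2,3] "in" : N/(S\PP)
        [3,4] "often" : S\PP
      [4,6] (PP/NP)\N   >
        [4,5] "every" : ((PP/NP)\N)/N
        [5,6] "here" : N
    [6,8] NP   <
      [6,7] "plan" : PP
      [7,8] "song" : NP\PP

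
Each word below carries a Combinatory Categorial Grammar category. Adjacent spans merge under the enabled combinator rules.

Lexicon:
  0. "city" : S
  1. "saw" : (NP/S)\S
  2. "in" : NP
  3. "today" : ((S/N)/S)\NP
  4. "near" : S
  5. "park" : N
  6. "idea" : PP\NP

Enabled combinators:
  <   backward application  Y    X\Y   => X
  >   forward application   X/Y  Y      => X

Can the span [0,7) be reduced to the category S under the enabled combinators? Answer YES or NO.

S (NP/S)\S NP ((S/N)/S)\NP S N PP\NP
CKY chart[0,7] = {PP}; S ∉ chart

NO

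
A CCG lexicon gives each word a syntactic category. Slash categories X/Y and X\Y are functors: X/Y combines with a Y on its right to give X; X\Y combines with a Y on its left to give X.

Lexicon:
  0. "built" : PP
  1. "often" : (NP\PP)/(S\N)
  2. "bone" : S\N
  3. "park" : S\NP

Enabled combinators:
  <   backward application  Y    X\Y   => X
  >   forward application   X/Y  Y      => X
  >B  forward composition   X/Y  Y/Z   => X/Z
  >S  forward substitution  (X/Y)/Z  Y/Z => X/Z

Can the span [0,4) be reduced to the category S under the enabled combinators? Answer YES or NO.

YES

[0,4] S   <
  [0,3] NP   <
    [0,1] "built" : PP
    [1,3] NP\PP   >
      [1,2] "often" : (NP\PP)/(S\N)
      [2,3] "bone" : S\N
  [3,4] "park" : S\NP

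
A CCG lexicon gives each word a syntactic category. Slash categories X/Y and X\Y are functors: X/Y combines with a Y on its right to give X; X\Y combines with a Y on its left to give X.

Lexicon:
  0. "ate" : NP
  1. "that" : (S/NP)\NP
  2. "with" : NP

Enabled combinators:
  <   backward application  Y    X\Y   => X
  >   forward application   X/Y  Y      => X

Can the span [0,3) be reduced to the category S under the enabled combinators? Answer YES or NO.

[0,3] S   >
  [0,2] S/NP   <
    [0,1] "ate" : NP
    [1,2] "that" : (S/NP)\NP
  [2,3] "with" : NP

YES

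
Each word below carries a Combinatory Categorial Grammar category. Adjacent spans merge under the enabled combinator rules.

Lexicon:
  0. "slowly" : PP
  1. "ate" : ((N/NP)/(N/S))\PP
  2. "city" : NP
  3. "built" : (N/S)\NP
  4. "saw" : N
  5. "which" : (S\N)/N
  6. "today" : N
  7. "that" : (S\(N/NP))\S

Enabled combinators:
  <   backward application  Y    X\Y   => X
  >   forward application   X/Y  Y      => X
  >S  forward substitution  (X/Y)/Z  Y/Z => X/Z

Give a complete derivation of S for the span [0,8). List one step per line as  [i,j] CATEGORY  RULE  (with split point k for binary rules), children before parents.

[0,1] PP  lex  "slowly"
[1,2] ((N/NP)/(N/S))\PP  lex  "ate"
[0,2] (N/NP)/(N/S)  <  k=1
[2,3] NP  lex  "city"
[3,4] (N/S)\NP  lex  "built"
[2,4] N/S  <  k=3
[0,4] N/NP  >  k=2
[4,5] N  lex  "saw"
[5,6] (S\N)/N  lex  "which"
[6,7] N  lex  "today"
[5,7] S\N  >  k=6
[4,7] S  <  k=5
[7,8] (S\(N/NP))\S  lex  "that"
[4,8] S\(N/NP)  <  k=7
[0,8] S  <  k=4

[0,8] S   <
  [0,4] N/NP   >
    [0,2] (N/NP)/(N/S)   <
      [0,1] "slowly" : PP
      [1,2] "ate" : ((N/NP)/(N/S))\PP
    [2,4] N/S   <
      [2,3] "city" : NP
      [3,4] "built" : (N/S)\NP
  [4,8] S\(N/NP)   <
    [4,7] S   <
      [4,5] "saw" : N
      [5,7] S\N   >
        [5,6] "which" : (S\N)/N
        [6,7] "today" : N
    [7,8] "that" : (S\(N/NP))\S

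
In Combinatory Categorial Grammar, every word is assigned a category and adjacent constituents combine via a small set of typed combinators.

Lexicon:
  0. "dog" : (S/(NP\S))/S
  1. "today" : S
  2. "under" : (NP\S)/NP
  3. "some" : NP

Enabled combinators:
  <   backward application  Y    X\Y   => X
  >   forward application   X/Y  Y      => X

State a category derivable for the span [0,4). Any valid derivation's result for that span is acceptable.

S

[0,4] S   >
  [0,2] S/(NP\S)   >
    [0,1] "dog" : (S/(NP\S))/S
    [1,2] "today" : S
  [2,4] NP\S   >
    [2,3] "under" : (NP\S)/NP
    [3,4] "some" : NP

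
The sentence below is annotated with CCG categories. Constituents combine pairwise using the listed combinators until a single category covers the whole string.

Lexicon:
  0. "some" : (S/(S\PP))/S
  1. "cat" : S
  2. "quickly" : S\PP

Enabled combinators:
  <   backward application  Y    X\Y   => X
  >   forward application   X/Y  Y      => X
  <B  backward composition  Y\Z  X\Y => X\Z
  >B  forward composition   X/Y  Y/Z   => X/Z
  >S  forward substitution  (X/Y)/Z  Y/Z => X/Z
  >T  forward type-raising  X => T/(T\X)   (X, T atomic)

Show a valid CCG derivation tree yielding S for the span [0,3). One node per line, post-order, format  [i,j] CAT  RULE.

[0,1] (S/(S\PP))/S  lex  "some"
[1,2] S  lex  "cat"
[0,2] S/(S\PP)  >  k=1
[2,3] S\PP  lex  "quickly"
[0,3] S  >  k=2

[0,3] S   >
  [0,2] S/(S\PP)   >
    [0,1] "some" : (S/(S\PP))/S
    [1,2] "cat" : S
  [2,3] "quickly" : S\PP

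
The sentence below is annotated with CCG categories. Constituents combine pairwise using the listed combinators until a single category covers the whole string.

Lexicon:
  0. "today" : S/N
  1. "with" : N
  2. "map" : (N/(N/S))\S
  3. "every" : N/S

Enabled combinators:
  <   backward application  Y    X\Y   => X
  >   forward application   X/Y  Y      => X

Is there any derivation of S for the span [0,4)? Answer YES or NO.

S/N N (N/(N/S))\S N/S
CKY chart[0,4] = {N}; S ∉ chart

NO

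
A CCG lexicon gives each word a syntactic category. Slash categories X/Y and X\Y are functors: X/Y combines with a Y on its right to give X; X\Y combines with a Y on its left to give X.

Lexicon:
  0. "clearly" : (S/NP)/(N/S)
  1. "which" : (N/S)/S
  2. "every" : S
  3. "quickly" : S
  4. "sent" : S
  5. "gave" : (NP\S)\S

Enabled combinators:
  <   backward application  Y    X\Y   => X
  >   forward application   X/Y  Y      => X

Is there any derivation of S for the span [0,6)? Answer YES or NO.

YES

[0,6] S   >
  [0,3] S/NP   >
    [0,1] "clearly" : (S/NP)/(N/S)
    [1,3] N/S   >
      [1,2] "which" : (N/S)/S
      [2,3] "every" : S
  [3,6] NP   <
    [3,4] "quickly" : S
    [4,6] NP\S   <
      [4,5] "sent" : S
      [5,6] "gave" : (NP\S)\S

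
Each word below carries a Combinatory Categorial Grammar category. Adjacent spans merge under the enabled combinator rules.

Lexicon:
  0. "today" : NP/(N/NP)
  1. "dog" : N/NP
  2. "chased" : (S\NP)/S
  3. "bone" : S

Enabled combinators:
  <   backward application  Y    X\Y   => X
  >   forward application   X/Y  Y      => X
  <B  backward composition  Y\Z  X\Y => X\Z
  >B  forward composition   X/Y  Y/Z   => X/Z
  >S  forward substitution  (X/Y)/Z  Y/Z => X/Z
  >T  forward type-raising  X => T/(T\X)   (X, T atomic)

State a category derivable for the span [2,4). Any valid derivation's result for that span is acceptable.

S\NP

[0,4] S   <
  [0,2] NP   >
    [0,1] "today" : NP/(N/NP)
    [1,2] "dog" : N/NP
  [2,4] S\NP   >
    [2,3] "chased" : (S\NP)/S
    [3,4] "bone" : S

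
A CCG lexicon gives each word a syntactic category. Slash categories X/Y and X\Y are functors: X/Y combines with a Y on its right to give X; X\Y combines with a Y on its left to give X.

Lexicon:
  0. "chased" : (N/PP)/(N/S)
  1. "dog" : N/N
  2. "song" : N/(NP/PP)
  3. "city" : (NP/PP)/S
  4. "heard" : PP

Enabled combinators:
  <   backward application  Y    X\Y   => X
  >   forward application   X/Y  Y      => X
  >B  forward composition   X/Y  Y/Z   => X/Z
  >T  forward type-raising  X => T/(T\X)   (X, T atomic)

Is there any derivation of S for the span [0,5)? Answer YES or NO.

(N/PP)/(N/S) N/N N/(NP/PP) (NP/PP)/S PP
CKY chart[0,5] = {N, N/(N\N), N/(PP\PP), NP/(NP\N), PP/(PP\N), S/(S\N)}; S ∉ chart

NO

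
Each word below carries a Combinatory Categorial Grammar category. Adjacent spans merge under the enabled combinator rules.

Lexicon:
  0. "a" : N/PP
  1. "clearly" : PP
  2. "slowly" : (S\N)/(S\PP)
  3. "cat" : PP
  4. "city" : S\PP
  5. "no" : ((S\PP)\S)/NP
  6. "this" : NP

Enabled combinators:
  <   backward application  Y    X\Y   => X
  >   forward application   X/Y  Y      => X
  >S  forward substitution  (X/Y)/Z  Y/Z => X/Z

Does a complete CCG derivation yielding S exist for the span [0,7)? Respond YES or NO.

[0,7] S   <
  [0,2] N   >
    [0,1] "a" : N/PP
    [1,2] "clearly" : PP
  [2,7] S\N   >
    [2,3] "slowly" : (S\N)/(S\PP)
    [3,7] S\PP   <
      [3,5] S   <
        [3,4] "cat" : PP
        [4,5] "city" : S\PP
      [5,7] (S\PP)\S   >
        [5,6] "no" : ((S\PP)\S)/NP
        [6,7] "this" : NP

YES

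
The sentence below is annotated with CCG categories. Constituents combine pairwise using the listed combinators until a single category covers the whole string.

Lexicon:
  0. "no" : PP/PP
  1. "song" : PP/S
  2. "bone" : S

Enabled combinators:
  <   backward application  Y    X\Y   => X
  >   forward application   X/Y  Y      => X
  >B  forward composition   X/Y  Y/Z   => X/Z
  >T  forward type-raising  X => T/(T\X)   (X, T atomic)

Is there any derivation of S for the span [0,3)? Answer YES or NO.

PP/PP PP/S S
CKY chart[0,3] = {N/(N\PP), NP/(NP\PP), PP, PP/(PP\PP), PP/(S\S), S/(S\PP)}; S ∉ chart

NO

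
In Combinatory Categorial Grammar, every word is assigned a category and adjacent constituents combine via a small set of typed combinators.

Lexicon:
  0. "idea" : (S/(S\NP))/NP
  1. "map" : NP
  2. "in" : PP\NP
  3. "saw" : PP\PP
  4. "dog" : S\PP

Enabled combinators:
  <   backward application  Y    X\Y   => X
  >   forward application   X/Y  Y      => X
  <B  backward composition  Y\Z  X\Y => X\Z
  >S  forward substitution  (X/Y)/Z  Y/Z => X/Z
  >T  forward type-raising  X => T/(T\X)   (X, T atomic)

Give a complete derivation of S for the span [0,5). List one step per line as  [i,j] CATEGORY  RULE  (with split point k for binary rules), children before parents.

[0,1] (S/(S\NP))/NP  lex  "idea"
[1,2] NP  lex  "map"
[0,2] S/(S\NP)  >  k=1
[2,3] PP\NP  lex  "in"
[3,4] PP\PP  lex  "saw"
[4,5] S\PP  lex  "dog"
[3,5] S\PP  <B  k=4
[2,5] S\NP  <B  k=3
[0,5] S  >  k=2

[0,5] S   >
  [0,2] S/(S\NP)   >
    [0,1] "idea" : (S/(S\NP))/NP
    [1,2] "map" : NP
  [2,5] S\NP   <B
    [2,3] "in" : PP\NP
    [3,5] S\PP   <B
      [3,4] "saw" : PP\PP
      [4,5] "dog" : S\PP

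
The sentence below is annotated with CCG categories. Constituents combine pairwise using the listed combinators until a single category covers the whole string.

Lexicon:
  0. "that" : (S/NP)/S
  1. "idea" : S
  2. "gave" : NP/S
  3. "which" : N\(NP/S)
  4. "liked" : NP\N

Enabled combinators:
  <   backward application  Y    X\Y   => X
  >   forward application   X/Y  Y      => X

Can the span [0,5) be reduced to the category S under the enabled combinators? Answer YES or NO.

YES

[0,5] S   >
  [0,2] S/NP   >
    [0,1] "that" : (S/NP)/S
    [1,2] "idea" : S
  [2,5] NP   <
    [2,4] N   <
      [2,3] "gave" : NP/S
      [3,4] "which" : N\(NP/S)
    [4,5] "liked" : NP\N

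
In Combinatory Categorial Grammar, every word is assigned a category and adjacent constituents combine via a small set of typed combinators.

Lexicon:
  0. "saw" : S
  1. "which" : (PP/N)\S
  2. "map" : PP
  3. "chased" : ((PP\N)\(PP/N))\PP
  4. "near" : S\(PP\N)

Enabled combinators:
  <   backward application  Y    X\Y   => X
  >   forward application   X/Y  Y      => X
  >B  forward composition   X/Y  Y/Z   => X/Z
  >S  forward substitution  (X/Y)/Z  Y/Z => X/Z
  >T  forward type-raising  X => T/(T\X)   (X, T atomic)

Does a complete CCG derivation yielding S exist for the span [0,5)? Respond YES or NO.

[0,5] S   <
  [0,4] PP\N   <
    [0,2] PP/N   <
      [0,1] "saw" : S
      [1,2] "which" : (PP/N)\S
    [2,4] (PP\N)\(PP/N)   <
      [2,3] "map" : PP
      [3,4] "chased" : ((PP\N)\(PP/N))\PP
  [4,5] "near" : S\(PP\N)

YES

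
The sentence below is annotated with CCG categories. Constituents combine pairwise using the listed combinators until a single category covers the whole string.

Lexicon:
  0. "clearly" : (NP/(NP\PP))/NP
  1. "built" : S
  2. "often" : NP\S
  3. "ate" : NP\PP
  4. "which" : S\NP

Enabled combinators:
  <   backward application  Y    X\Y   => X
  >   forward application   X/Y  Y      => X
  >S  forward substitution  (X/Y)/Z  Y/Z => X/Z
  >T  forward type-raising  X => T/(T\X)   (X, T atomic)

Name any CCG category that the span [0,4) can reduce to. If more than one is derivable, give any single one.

NP

[0,5] S   <
  [0,4] NP   >
    [0,3] NP/(NP\PP)   >
      [0,1] "clearly" : (NP/(NP\PP))/NP
      [1,3] NP   <
        [1,2] "built" : S
        [2,3] "often" : NP\S
    [3,4] "ate" : NP\PP
  [4,5] "which" : S\NP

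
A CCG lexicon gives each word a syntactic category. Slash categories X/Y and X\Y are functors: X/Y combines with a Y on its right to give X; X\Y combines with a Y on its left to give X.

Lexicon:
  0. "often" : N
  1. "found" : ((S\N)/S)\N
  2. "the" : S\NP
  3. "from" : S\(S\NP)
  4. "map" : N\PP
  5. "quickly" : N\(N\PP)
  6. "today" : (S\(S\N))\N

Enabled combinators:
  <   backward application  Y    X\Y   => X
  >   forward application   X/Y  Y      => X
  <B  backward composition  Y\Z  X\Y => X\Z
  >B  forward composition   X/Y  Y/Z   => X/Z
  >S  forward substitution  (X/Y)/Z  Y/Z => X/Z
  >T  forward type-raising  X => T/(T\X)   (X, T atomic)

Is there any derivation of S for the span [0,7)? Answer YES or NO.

YES

[0,7] S   <
  [0,4] S\N   >
    [0,2] (S\N)/S   <
      [0,1] "often" : N
      [1,2] "found" : ((S\N)/S)\N
    [2,4] S   <
      [2,3] "the" : S\NP
      [3,4] "from" : S\(S\NP)
  [4,7] S\(S\N)   <
    [4,6] N   <
      [4,5] "map" : N\PP
      [5,6] "quickly" : N\(N\PP)
    [6,7] "today" : (S\(S\N))\N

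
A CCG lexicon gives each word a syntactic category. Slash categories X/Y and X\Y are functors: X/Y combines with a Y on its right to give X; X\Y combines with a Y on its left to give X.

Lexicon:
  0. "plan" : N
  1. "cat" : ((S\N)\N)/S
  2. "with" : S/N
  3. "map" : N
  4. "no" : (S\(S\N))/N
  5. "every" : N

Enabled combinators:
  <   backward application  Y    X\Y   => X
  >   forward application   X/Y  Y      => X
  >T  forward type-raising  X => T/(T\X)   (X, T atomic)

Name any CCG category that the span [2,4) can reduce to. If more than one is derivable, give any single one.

S

[0,6] S   <
  [0,4] S\N   <
    [0,1] "plan" : N
    [1,4] (S\N)\N   >
      [1,2] "cat" : ((S\N)\N)/S
      [2,4] S   >
        [2,3] "with" : S/N
        [3,4] "map" : N
  [4,6] S\(S\N)   >
    [4,5] "no" : (S\(S\N))/N
    [5,6] "every" : N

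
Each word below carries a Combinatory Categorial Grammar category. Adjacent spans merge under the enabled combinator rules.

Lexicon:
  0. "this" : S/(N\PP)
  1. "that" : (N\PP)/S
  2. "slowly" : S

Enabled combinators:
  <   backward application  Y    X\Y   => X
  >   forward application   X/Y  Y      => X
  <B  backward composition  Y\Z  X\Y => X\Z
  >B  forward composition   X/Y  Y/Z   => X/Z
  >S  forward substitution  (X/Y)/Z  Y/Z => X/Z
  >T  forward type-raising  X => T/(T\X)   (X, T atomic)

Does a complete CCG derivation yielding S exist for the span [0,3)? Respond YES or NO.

[0,3] S   >
  [0,1] "this" : S/(N\PP)
  [1,3] N\PP   >
    [1,2] "that" : (N\PP)/S
    [2,3] "slowly" : S

YES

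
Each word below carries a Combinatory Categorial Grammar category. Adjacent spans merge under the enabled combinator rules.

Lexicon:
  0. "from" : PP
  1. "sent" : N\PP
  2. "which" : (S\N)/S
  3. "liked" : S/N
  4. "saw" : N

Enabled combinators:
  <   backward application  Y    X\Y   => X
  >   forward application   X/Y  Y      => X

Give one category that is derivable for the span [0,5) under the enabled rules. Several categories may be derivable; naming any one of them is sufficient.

[0,5] S   <
  [0,2] N   <
    [0,1] "from" : PP
    [1,2] "sent" : N\PP
  [2,5] S\N   >
    [2,3] "which" : (S\N)/S
    [3,5] S   >
      [3,4] "liked" : S/N
      [4,5] "saw" : N

S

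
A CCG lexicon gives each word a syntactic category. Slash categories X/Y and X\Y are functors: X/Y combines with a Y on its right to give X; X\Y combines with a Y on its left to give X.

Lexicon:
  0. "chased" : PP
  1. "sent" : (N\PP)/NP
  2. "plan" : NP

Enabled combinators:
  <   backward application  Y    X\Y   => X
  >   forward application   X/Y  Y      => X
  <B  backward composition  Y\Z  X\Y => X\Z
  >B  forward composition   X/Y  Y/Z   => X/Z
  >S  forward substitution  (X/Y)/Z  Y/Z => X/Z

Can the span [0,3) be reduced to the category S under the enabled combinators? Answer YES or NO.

NO

PP (N\PP)/NP NP
CKY chart[0,3] = {N}; S ∉ chart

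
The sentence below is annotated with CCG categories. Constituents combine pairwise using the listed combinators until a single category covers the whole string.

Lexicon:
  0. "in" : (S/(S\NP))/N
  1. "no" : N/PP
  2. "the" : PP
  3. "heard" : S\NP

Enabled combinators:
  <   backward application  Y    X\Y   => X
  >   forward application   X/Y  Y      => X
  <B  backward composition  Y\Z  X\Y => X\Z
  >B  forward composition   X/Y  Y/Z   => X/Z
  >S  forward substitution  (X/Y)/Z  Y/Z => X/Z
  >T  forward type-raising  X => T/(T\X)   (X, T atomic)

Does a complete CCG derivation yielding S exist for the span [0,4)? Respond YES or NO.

YES

[0,4] S   >
  [0,3] S/(S\NP)   >
    [0,1] "in" : (S/(S\NP))/N
    [1,3] N   >
      [1,2] "no" : N/PP
      [2,3] "the" : PP
  [3,4] "heard" : S\NP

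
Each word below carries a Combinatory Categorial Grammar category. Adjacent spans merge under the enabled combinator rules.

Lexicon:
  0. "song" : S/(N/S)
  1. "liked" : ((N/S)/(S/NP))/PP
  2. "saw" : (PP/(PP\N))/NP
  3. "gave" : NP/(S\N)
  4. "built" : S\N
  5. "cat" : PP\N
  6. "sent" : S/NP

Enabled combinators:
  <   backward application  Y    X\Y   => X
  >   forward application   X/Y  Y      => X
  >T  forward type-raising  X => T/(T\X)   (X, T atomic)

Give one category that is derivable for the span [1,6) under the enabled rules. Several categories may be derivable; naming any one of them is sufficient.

[0,7] S   >
  [0,1] "song" : S/(N/S)
  [1,7] N/S   >
    [1,6] (N/S)/(S/NP)   >
      [1,2] "liked" : ((N/S)/(S/NP))/PP
      [2,6] PP   >
        [2,5] PP/(PP\N)   >
          [2,3] "saw" : (PP/(PP\N))/NP
          [3,5] NP   >
            [3,4] "gave" : NP/(S\N)
            [4,5] "built" : S\N
        [5,6] "cat" : PP\N
    [6,7] "sent" : S/NP

(N/S)/(S/NP)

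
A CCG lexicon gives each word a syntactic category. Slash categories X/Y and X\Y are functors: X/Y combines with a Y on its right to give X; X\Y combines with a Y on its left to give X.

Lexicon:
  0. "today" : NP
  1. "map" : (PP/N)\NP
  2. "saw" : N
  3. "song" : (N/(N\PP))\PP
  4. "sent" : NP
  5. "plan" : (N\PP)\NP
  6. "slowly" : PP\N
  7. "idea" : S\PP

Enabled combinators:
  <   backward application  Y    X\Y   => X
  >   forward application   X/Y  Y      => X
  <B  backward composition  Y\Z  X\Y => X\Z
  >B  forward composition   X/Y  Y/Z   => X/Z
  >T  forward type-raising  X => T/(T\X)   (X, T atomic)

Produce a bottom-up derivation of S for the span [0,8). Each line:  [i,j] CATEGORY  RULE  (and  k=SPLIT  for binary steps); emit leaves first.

[0,8] S   <
  [0,6] N   >
    [0,4] N/(N\PP)   <
      [0,3] PP   >
        [0,2] PP/N   <
          [0,1] "today" : NP
          [1,2] "map" : (PP/N)\NP
        [2,3] "saw" : N
      [3,4] "song" : (N/(N\PP))\PP
    [4,6] N\PP   <
      [4,5] "sent" : NP
      [5,6] "plan" : (N\PP)\NP
  [6,8] S\N   <B
    [6,7] "slowly" : PP\N
    [7,8] "idea" : S\PP

[0,1] NP  lex  "today"
[1,2] (PP/N)\NP  lex  "map"
[0,2] PP/N  <  k=1
[2,3] N  lex  "saw"
[0,3] PP  >  k=2
[3,4] (N/(N\PP))\PP  lex  "song"
[0,4] N/(N\PP)  <  k=3
[4,5] NP  lex  "sent"
[5,6] (N\PP)\NP  lex  "plan"
[4,6] N\PP  <  k=5
[0,6] N  >  k=4
[6,7] PP\N  lex  "slowly"
[7,8] S\PP  lex  "idea"
[6,8] S\N  <B  k=7
[0,8] S  <  k=6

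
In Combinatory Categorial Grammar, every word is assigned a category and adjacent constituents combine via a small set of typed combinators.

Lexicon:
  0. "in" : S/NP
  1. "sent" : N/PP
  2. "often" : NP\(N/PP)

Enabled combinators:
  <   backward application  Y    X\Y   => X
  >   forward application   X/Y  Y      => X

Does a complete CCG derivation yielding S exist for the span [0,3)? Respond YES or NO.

[0,3] S   >
  [0,1] "in" : S/NP
  [1,3] NP   <
    [1,2] "sent" : N/PP
    [2,3] "often" : NP\(N/PP)

YES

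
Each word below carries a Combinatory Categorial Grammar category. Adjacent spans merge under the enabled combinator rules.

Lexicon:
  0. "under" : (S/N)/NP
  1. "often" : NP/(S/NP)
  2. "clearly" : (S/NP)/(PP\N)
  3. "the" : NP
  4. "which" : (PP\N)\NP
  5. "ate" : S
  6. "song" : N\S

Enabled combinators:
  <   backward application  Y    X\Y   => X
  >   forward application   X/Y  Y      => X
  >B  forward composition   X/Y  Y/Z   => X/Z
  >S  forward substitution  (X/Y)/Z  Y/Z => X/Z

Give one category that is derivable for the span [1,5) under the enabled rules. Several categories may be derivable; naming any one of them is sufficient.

[0,7] S   >
  [0,5] S/N   >
    [0,1] "under" : (S/N)/NP
    [1,5] NP   >
      [1,2] "often" : NP/(S/NP)
      [2,5] S/NP   >
        [2,3] "clearly" : (S/NP)/(PP\N)
        [3,5] PP\N   <
          [3,4] "the" : NP
          [4,5] "which" : (PP\N)\NP
  [5,7] N   <
    [5,6] "ate" : S
    [6,7] "song" : N\S

NP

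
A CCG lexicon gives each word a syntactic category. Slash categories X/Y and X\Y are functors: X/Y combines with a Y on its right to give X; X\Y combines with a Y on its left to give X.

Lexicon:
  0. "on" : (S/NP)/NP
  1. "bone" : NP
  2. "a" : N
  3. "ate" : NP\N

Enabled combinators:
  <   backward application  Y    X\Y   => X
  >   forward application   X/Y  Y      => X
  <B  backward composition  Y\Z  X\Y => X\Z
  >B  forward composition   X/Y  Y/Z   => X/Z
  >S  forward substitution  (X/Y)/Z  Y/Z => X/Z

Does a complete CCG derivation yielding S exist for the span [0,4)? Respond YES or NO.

[0,4] S   >
  [0,2] S/NP   >
    [0,1] "on" : (S/NP)/NP
    [1,2] "bone" : NP
  [2,4] NP   <
    [2,3] "a" : N
    [3,4] "ate" : NP\N

YES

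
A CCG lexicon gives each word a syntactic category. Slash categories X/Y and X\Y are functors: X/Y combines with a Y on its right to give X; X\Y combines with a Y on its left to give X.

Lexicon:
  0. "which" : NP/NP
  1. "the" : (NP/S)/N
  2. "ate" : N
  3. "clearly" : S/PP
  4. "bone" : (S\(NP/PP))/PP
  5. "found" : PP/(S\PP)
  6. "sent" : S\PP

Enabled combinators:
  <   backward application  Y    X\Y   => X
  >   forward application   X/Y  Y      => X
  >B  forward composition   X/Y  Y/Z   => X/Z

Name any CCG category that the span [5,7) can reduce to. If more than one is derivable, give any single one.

PP

[0,7] S   <
  [0,4] NP/PP   >B
    [0,3] NP/S   >B
      [0,1] "which" : NP/NP
      [1,3] NP/S   >
        [1,2] "the" : (NP/S)/N
        [2,3] "ate" : N
    [3,4] "clearly" : S/PP
  [4,7] S\(NP/PP)   >
    [4,5] "bone" : (S\(NP/PP))/PP
    [5,7] PP   >
      [5,6] "found" : PP/(S\PP)
      [6,7] "sent" : S\PP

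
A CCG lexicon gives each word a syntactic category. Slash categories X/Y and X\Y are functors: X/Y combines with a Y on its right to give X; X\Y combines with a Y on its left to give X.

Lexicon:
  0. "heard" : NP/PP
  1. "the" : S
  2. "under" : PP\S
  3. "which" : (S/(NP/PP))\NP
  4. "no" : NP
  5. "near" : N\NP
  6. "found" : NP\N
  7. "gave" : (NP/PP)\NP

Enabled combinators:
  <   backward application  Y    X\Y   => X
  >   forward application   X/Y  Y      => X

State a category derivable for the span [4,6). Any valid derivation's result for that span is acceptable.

[0,8] S   >
  [0,4] S/(NP/PP)   <
    [0,3] NP   >
      [0,1] "heard" : NP/PP
      [1,3] PP   <
        [1,2] "the" : S
        [2,3] "under" : PP\S
    [3,4] "which" : (S/(NP/PP))\NP
  [4,8] NP/PP   <
    [4,7] NP   <
      [4,6] N   <
        [4,5] "no" : NP
        [5,6] "near" : N\NP
      [6,7] "found" : NP\N
    [7,8] "gave" : (NP/PP)\NP

N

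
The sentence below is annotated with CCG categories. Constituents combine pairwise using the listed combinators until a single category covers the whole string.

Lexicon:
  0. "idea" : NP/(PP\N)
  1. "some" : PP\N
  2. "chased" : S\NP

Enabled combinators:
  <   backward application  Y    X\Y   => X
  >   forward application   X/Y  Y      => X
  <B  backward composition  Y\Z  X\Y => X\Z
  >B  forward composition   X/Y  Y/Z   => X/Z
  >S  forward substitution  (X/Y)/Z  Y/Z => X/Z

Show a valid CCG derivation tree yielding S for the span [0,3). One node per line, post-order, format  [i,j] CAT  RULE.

[0,3] S   <
  [0,2] NP   >
    [0,1] "idea" : NP/(PP\N)
    [1,2] "some" : PP\N
  [2,3] "chased" : S\NP

[0,1] NP/(PP\N)  lex  "idea"
[1,2] PP\N  lex  "some"
[0,2] NP  >  k=1
[2,3] S\NP  lex  "chased"
[0,3] S  <  k=2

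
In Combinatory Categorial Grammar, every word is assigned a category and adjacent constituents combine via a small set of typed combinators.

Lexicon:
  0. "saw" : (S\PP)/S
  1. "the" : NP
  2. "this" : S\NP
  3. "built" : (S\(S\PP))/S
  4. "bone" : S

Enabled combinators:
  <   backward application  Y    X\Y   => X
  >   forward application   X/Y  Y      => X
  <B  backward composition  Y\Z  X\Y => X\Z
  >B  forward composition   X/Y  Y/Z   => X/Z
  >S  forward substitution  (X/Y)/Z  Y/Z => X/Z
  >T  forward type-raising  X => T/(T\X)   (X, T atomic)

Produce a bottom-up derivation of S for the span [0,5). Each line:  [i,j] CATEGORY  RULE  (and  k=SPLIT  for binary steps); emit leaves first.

[0,5] S   <
  [0,3] S\PP   >
    [0,1] "saw" : (S\PP)/S
    [1,3] S   <
      [1,2] "the" : NP
      [2,3] "this" : S\NP
  [3,5] S\(S\PP)   >
    [3,4] "built" : (S\(S\PP))/S
    [4,5] "bone" : S

[0,1] (S\PP)/S  lex  "saw"
[1,2] NP  lex  "the"
[2,3] S\NP  lex  "this"
[1,3] S  <  k=2
[0,3] S\PP  >  k=1
[3,4] (S\(S\PP))/S  lex  "built"
[4,5] S  lex  "bone"
[3,5] S\(S\PP)  >  k=4
[0,5] S  <  k=3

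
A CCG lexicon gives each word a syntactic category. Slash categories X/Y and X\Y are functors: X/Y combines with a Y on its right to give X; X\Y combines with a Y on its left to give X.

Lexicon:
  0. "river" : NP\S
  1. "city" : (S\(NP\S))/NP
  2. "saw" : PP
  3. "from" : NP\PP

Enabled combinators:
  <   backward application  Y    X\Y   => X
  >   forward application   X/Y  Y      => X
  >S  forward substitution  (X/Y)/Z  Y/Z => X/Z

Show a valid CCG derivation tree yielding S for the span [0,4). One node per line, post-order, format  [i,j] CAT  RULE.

[0,4] S   <
  [0,1] "river" : NP\S
  [1,4] S\(NP\S)   >
    [1,2] "city" : (S\(NP\S))/NP
    [2,4] NP   <
      [2,3] "saw" : PP
      [3,4] "from" : NP\PP

[0,1] NP\S  lex  "river"
[1,2] (S\(NP\S))/NP  lex  "city"
[2,3] PP  lex  "saw"
[3,4] NP\PP  lex  "from"
[2,4] NP  <  k=3
[1,4] S\(NP\S)  >  k=2
[0,4] S  <  k=1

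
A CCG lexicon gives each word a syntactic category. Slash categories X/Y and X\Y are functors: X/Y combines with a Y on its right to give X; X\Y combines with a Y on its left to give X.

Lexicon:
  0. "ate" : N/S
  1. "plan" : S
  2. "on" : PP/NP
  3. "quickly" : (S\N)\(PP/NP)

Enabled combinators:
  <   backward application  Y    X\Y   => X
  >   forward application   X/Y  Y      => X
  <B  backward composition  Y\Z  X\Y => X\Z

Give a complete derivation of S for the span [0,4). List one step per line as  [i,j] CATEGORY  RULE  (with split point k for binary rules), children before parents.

[0,4] S   <
  [0,2] N   >
    [0,1] "ate" : N/S
    [1,2] "plan" : S
  [2,4] S\N   <
    [2,3] "on" : PP/NP
    [3,4] "quickly" : (S\N)\(PP/NP)

[0,1] N/S  lex  "ate"
[1,2] S  lex  "plan"
[0,2] N  >  k=1
[2,3] PP/NP  lex  "on"
[3,4] (S\N)\(PP/NP)  lex  "quickly"
[2,4] S\N  <  k=3
[0,4] S  <  k=2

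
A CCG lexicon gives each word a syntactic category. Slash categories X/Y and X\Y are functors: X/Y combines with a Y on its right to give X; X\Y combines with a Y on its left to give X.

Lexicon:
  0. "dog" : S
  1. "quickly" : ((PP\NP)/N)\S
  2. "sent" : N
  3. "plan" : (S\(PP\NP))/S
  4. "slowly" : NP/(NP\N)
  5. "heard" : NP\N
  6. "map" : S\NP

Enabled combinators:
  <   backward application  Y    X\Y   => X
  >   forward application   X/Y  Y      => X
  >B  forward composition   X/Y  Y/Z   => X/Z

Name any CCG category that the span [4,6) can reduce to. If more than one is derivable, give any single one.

NP

[0,7] S   <
  [0,3] PP\NP   >
    [0,2] (PP\NP)/N   <
      [0,1] "dog" : S
      [1,2] "quickly" : ((PP\NP)/N)\S
    [2,3] "sent" : N
  [3,7] S\(PP\NP)   >
    [3,4] "plan" : (S\(PP\NP))/S
    [4,7] S   <
      [4,6] NP   >
        [4,5] "slowly" : NP/(NP\N)
        [5,6] "heard" : NP\N
      [6,7] "map" : S\NP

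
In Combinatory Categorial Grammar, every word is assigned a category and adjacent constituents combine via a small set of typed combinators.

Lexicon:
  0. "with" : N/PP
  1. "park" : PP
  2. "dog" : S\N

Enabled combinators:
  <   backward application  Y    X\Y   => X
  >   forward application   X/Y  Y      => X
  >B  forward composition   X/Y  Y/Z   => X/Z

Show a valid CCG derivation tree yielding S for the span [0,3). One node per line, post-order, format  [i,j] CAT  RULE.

[0,3] S   <
  [0,2] N   >
    [0,1] "with" : N/PP
    [1,2] "park" : PP
  [2,3] "dog" : S\N

[0,1] N/PP  lex  "with"
[1,2] PP  lex  "park"
[0,2] N  >  k=1
[2,3] S\N  lex  "dog"
[0,3] S  <  k=2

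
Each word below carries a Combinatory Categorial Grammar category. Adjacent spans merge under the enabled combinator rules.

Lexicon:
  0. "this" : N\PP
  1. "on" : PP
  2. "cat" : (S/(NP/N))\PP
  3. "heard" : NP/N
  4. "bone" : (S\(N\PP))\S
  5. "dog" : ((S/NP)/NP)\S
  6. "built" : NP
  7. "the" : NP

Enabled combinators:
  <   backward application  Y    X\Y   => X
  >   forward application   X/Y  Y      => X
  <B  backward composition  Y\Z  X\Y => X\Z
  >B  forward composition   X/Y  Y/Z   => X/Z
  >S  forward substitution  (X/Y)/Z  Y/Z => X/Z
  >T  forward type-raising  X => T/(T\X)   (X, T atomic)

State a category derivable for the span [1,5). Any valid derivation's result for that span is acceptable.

[0,8] S   >
  [0,7] S/NP   >
    [0,6] (S/NP)/NP   <
      [0,5] S   <
        [0,1] "this" : N\PP
        [1,5] S\(N\PP)   <
          [1,4] S   >
            [1,3] S/(NP/N)   <
              [1,2] "on" : PP
              [2,3] "cat" : (S/(NP/N))\PP
            [3,4] "heard" : NP/N
          [4,5] "bone" : (S\(N\PP))\S
      [5,6] "dog" : ((S/NP)/NP)\S
    [6,7] "built" : NP
  [7,8] "the" : NP

S\(N\PP)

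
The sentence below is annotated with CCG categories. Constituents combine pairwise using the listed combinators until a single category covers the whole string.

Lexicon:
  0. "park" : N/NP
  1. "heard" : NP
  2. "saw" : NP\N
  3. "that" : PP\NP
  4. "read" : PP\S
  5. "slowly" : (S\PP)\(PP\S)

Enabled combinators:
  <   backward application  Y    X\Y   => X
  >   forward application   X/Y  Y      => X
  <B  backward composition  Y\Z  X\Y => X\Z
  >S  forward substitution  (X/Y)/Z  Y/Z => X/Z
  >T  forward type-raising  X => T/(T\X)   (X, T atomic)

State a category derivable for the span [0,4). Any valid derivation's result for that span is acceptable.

[0,6] S   <
  [0,4] PP   <
    [0,2] N   >
      [0,1] "park" : N/NP
      [1,2] "heard" : NP
    [2,4] PP\N   <B
      [2,3] "saw" : NP\N
      [3,4] "that" : PP\NP
  [4,6] S\PP   <
    [4,5] "read" : PP\S
    [5,6] "slowly" : (S\PP)\(PP\S)

PP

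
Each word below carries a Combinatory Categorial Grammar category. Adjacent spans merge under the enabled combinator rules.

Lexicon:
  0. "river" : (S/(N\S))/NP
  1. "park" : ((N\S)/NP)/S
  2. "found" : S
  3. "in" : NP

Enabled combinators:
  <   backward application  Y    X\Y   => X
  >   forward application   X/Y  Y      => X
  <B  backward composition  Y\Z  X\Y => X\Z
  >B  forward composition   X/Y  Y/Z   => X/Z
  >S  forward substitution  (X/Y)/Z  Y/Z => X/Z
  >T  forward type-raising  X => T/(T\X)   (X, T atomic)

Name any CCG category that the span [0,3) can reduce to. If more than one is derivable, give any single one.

S/NP

[0,4] S   >
  [0,3] S/NP   >S
    [0,1] "river" : (S/(N\S))/NP
    [1,3] (N\S)/NP   >
      [1,2] "park" : ((N\S)/NP)/S
      [2,3] "found" : S
  [3,4] "in" : NP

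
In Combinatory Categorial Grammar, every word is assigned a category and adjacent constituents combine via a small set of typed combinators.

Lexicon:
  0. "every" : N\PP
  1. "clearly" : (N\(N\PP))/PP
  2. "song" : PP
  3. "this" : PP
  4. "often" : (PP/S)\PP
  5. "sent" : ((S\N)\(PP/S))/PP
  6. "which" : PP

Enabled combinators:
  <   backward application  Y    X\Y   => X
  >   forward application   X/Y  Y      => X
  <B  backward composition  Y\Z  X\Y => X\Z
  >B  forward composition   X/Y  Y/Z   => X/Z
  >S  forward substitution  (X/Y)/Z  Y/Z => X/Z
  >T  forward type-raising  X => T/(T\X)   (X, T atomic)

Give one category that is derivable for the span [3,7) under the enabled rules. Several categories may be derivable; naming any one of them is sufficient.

S\N

[0,7] S   <
  [0,3] N   <
    [0,1] "every" : N\PP
    [1,3] N\(N\PP)   >
      [1,2] "clearly" : (N\(N\PP))/PP
      [2,3] "song" : PP
  [3,7] S\N   <
    [3,5] PP/S   <
      [3,4] "this" : PP
      [4,5] "often" : (PP/S)\PP
    [5,7] (S\N)\(PP/S)   >
      [5,6] "sent" : ((S\N)\(PP/S))/PP
      [6,7] "which" : PP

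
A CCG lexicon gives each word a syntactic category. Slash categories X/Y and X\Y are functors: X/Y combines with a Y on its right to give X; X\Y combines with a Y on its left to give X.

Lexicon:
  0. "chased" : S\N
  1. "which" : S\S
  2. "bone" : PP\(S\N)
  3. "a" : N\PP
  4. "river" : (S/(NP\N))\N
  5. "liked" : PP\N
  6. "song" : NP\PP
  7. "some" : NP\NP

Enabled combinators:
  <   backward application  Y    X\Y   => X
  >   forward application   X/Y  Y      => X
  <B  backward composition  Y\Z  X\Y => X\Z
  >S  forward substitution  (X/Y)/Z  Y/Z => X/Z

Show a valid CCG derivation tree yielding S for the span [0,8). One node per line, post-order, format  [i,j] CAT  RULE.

[0,1] S\N  lex  "chased"
[1,2] S\S  lex  "which"
[0,2] S\N  <B  k=1
[2,3] PP\(S\N)  lex  "bone"
[0,3] PP  <  k=2
[3,4] N\PP  lex  "a"
[0,4] N  <  k=3
[4,5] (S/(NP\N))\N  lex  "river"
[0,5] S/(NP\N)  <  k=4
[5,6] PP\N  lex  "liked"
[6,7] NP\PP  lex  "song"
[5,7] NP\N  <B  k=6
[7,8] NP\NP  lex  "some"
[5,8] NP\N  <B  k=7
[0,8] S  >  k=5

[0,8] S   >
  [0,5] S/(NP\N)   <
    [0,4] N   <
      [0,3] PP   <
        [0,2] S\N   <B
          [0,1] "chased" : S\N
          [1,2] "which" : S\S
        [2,3] "bone" : PP\(S\N)
      [3,4] "a" : N\PP
    [4,5] "river" : (S/(NP\N))\N
  [5,8] NP\N   <B
    [5,7] NP\N   <B
      [5,6] "liked" : PP\N
      [6,7] "song" : NP\PP
    [7,8] "some" : NP\NP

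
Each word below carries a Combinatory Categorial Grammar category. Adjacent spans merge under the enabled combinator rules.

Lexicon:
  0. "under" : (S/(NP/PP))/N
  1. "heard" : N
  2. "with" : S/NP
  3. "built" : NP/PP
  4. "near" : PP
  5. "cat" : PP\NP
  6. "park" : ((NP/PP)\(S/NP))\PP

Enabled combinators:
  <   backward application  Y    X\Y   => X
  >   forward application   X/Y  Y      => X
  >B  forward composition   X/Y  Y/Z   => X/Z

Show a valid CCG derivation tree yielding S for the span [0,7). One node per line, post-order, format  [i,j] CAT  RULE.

[0,1] (S/(NP/PP))/N  lex  "under"
[1,2] N  lex  "heard"
[0,2] S/(NP/PP)  >  k=1
[2,3] S/NP  lex  "with"
[3,4] NP/PP  lex  "built"
[4,5] PP  lex  "near"
[3,5] NP  >  k=4
[5,6] PP\NP  lex  "cat"
[3,6] PP  <  k=5
[6,7] ((NP/PP)\(S/NP))\PP  lex  "park"
[3,7] (NP/PP)\(S/NP)  <  k=6
[2,7] NP/PP  <  k=3
[0,7] S  >  k=2

[0,7] S   >
  [0,2] S/(NP/PP)   >
    [0,1] "under" : (S/(NP/PP))/N
    [1,2] "heard" : N
  [2,7] NP/PP   <
    [2,3] "with" : S/NP
    [3,7] (NP/PP)\(S/NP)   <
      [3,6] PP   <
        [3,5] NP   >
          [3,4] "built" : NP/PP
          [4,5] "near" : PP
        [5,6] "cat" : PP\NP
      [6,7] "park" : ((NP/PP)\(S/NP))\PP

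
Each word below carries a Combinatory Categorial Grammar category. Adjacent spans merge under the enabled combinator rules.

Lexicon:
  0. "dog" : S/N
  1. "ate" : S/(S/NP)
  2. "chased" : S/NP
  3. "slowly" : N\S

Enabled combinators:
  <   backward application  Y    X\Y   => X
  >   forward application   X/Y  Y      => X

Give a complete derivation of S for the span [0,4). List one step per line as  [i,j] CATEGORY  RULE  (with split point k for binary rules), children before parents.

[0,4] S   >
  [0,1] "dog" : S/N
  [1,4] N   <
    [1,3] S   >
      [1,2] "ate" : S/(S/NP)
      [2,3] "chased" : S/NP
    [3,4] "slowly" : N\S

[0,1] S/N  lex  "dog"
[1,2] S/(S/NP)  lex  "ate"
[2,3] S/NP  lex  "chased"
[1,3] S  >  k=2
[3,4] N\S  lex  "slowly"
[1,4] N  <  k=3
[0,4] S  >  k=1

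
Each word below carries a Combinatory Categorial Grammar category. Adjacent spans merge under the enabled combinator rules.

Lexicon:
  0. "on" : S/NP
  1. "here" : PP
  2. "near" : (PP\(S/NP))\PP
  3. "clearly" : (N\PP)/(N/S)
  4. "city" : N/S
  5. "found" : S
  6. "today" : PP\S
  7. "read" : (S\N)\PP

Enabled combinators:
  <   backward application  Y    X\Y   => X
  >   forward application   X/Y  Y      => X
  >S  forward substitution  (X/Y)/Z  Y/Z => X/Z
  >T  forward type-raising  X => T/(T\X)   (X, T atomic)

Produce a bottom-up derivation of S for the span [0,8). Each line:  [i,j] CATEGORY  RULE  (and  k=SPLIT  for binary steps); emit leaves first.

[0,1] S/NP  lex  "on"
[1,2] PP  lex  "here"
[2,3] (PP\(S/NP))\PP  lex  "near"
[1,3] PP\(S/NP)  <  k=2
[0,3] PP  <  k=1
[3,4] (N\PP)/(N/S)  lex  "clearly"
[4,5] N/S  lex  "city"
[3,5] N\PP  >  k=4
[0,5] N  <  k=3
[5,6] S  lex  "found"
[6,7] PP\S  lex  "today"
[5,7] PP  <  k=6
[7,8] (S\N)\PP  lex  "read"
[5,8] S\N  <  k=7
[0,8] S  <  k=5

[0,8] S   <
  [0,5] N   <
    [0,3] PP   <
      [0,1] "on" : S/NP
      [1,3] PP\(S/NP)   <
        [1,2] "here" : PP
        [2,3] "near" : (PP\(S/NP))\PP
    [3,5] N\PP   >
      [3,4] "clearly" : (N\PP)/(N/S)
      [4,5] "city" : N/S
  [5,8] S\N   <
    [5,7] PP   <
      [5,6] "found" : S
      [6,7] "today" : PP\S
    [7,8] "read" : (S\N)\PP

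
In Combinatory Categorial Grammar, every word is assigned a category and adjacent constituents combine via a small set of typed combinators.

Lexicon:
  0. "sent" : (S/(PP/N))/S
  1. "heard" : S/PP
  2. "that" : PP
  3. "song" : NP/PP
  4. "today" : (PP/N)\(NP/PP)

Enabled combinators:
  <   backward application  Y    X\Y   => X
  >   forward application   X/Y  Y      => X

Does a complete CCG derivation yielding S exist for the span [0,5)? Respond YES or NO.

YES

[0,5] S   >
  [0,3] S/(PP/N)   >
    [0,1] "sent" : (S/(PP/N))/S
    [1,3] S   >
      [1,2] "heard" : S/PP
      [2,3] "that" : PP
  [3,5] PP/N   <
    [3,4] "song" : NP/PP
    [4,5] "today" : (PP/N)\(NP/PP)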